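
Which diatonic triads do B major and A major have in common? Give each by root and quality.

Triads in B major: B (I), C♯m (ii), D♯m (iii), E (IV), F♯ (V), G♯m (vi), A♯dim (vii°).
Triads in A major: A (I), Bm (ii), C♯m (iii), D (IV), E (V), F♯m (vi), G♯dim (vii°).
Shared triads with their functions: C♯m (ii in B major, iii in A major); E (IV in B major, V in A major).

C♯m, E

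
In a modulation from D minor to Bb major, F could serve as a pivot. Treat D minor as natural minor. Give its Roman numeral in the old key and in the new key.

The scale of D minor (natural minor) is D E F G A Bb C; F is degree 3, and the triad built there (F-A-C) is major, so it is III.
The scale of Bb major is Bb C D Eb F G A; F is degree 5, and the triad built there (F-A-C) is major, so it is V.

III in D minor; V in Bb major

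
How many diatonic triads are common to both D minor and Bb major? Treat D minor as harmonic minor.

3

Diatonic triads of D minor (harmonic minor): Dm (i), Edim (ii°), Faug (III+), Gm (iv), A (V), Bb (VI), C#dim (vii°).
Diatonic triads of Bb major: Bb (I), Cm (ii), Dm (iii), Eb (IV), F (V), Gm (vi), Adim (vii°).
Matching root and quality in both lists: Dm, Gm, Bb.
That gives 3 common triads.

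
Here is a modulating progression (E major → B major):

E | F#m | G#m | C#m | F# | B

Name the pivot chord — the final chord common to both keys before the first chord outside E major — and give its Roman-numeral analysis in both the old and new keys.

Chords diatonic to E major: E, F#m, G#m, A, B, C#m, D#dim.
Reading the progression, the first chord not in that set is F#, so the modulation leaves E major there.
The chord immediately before F# is C#m, which is diatonic to both keys: vi in E major and ii in B major.

C#m — vi in E major, ii in B major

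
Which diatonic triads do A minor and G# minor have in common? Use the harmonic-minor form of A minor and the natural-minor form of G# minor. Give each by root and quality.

E

Triads in A minor (harmonic minor): A minor (i), B diminished (ii°), C augmented (III+), D minor (iv), E major (V), F major (VI), G# diminished (vii°).
Triads in G# minor (natural minor): G# minor (i), A# diminished (ii°), B major (III), C# minor (iv), D# minor (v), E major (VI), F# major (VII).
Shared triads with their functions: E major (V in A minor, VI in G# minor).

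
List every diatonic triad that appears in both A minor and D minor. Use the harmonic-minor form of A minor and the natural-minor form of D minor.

Am, Dm, F

Triads in A minor (harmonic minor): Am (i), Bdim (ii°), Caug (III+), Dm (iv), E (V), F (VI), G#dim (vii°).
Triads in D minor (natural minor): Dm (i), Edim (ii°), F (III), Gm (iv), Am (v), Bb (VI), C (VII).
Shared triads with their functions: Am (i in A minor, v in D minor); Dm (iv in A minor, i in D minor); F (VI in A minor, III in D minor).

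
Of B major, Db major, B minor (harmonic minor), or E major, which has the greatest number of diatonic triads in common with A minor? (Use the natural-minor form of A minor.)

B minor

Triads of A minor (natural minor): Am (i), Bdim (ii°), C (III), Dm (iv), Em (v), F (VI), G (VII).
B major shares 0: none.
Db major shares 0: none.
B minor (harmonic minor) shares 2: Em, G.
E major shares 0: none.
The most common triads (2) are shared with B minor.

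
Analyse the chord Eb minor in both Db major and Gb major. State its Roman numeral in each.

The scale of Db major is Db Eb F Gb Ab Bb C; Eb is degree 2, and the triad built there (Eb-Gb-Bb) is minor, so it is ii.
The scale of Gb major is Gb Ab Bb Cb Db Eb F; Eb is degree 6, and the triad built there (Eb-Gb-Bb) is minor, so it is vi.

ii in Db major; vi in Gb major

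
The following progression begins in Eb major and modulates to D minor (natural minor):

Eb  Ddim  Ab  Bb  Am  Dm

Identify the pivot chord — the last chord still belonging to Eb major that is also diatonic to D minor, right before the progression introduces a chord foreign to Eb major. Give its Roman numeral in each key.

Bb — V in Eb major, VI in D minor

Chords diatonic to Eb major: Eb, Fm, Gm, Ab, Bb, Cm, Ddim.
Reading the progression, the first chord not in that set is Am, so the modulation leaves Eb major there.
The chord immediately before Am is Bb, which is diatonic to both keys: V in Eb major and VI in D minor.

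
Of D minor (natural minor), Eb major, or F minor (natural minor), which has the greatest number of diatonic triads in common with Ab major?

F minor

Triads of Ab major: Ab major (I), Bb minor (ii), C minor (iii), Db major (IV), Eb major (V), F minor (vi), G diminished (vii°).
D minor (natural minor) shares 0: none.
Eb major shares 4: Ab, Cm, Eb, Fm.
F minor (natural minor) shares 7: Ab, Bbm, Cm, Db, Eb, Fm, Gdim.
The most common triads (7) are shared with F minor.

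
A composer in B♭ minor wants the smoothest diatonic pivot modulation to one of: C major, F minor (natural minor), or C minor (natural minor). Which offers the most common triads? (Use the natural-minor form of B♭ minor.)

Triads of B♭ minor (natural minor): B♭m (i), Cdim (ii°), D♭ (III), E♭m (iv), Fm (v), G♭ (VI), A♭ (VII).
C major shares 0: none.
F minor (natural minor) shares 4: B♭m, D♭, Fm, A♭.
C minor (natural minor) shares 2: Fm, A♭.
The most common triads (4) are shared with F minor.

F minor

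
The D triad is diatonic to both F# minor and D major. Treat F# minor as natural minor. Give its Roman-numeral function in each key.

The scale of F# minor (natural minor) is F# G# A B C# D E; D is degree 6, and the triad built there (D-F#-A) is major, so it is VI.
The scale of D major is D E F# G A B C#; D is degree 1, and the triad built there (D-F#-A) is major, so it is I.

VI in F# minor; I in D major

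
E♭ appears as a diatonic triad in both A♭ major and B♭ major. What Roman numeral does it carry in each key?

The scale of A♭ major is A♭ B♭ C D♭ E♭ F G; E♭ is degree 5, and the triad built there (E♭-G-B♭) is major, so it is V.
The scale of B♭ major is B♭ C D E♭ F G A; E♭ is degree 4, and the triad built there (E♭-G-B♭) is major, so it is IV.

V in A♭ major; IV in B♭ major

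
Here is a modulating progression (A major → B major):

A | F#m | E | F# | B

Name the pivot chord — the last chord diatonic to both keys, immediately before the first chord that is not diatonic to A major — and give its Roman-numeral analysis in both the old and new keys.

Chords diatonic to A major: A, Bm, C#m, D, E, F#m, G#dim.
Reading the progression, the first chord not in that set is F#, so the modulation leaves A major there.
The chord immediately before F# is E, which is diatonic to both keys: V in A major and IV in B major.

E — V in A major, IV in B major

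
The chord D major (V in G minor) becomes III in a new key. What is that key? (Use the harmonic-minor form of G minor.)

B minor

The numeral III denotes a major triad on scale degree 3. With D on degree 3, the tonic of the new key is B.
Degree 3 carries a major triad in natural-minor keys, so the destination is B minor.
Check: the diatonic triads of B minor (natural minor) are Bm (i), C♯dim (ii°), D (III), Em (iv), F♯m (v), G (VI), A (VII) — D major is indeed III.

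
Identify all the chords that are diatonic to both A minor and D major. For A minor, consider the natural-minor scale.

Em, G

Triads in A minor (natural minor): A minor (i), B diminished (ii°), C major (III), D minor (iv), E minor (v), F major (VI), G major (VII).
Triads in D major: D major (I), E minor (ii), F# minor (iii), G major (IV), A major (V), B minor (vi), C# diminished (vii°).
Shared triads with their functions: E minor (v in A minor, ii in D major); G major (VII in A minor, IV in D major).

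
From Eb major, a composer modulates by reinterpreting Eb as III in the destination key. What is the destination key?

The numeral III denotes a major triad on scale degree 3. With Eb on degree 3, the tonic of the new key is C.
Degree 3 carries a major triad in natural-minor keys, so the destination is C minor.
Check: the diatonic triads of C minor (natural minor) are Cm (i), Ddim (ii°), Eb (III), Fm (iv), Gm (v), Ab (VI), Bb (VII) — Eb is indeed III.

C minor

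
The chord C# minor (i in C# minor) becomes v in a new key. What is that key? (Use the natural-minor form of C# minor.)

F# minor

The numeral v denotes a minor triad on scale degree 5. With C# on degree 5, the tonic of the new key is F#.
Degree 5 carries a minor triad in natural-minor keys, so the destination is F# minor.
Check: the diatonic triads of F# minor (natural minor) are F#m (i), G#dim (ii°), A (III), Bm (iv), C#m (v), D (VI), E (VII) — C# minor is indeed v.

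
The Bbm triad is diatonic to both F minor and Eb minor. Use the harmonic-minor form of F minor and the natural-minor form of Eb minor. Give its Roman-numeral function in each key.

iv in F minor; v in Eb minor

The scale of F minor (harmonic minor) is F G Ab Bb C Db E; Bb is degree 4, and the triad built there (Bb-Db-F) is minor, so it is iv.
The scale of Eb minor (natural minor) is Eb F Gb Ab Bb Cb Db; Bb is degree 5, and the triad built there (Bb-Db-F) is minor, so it is v.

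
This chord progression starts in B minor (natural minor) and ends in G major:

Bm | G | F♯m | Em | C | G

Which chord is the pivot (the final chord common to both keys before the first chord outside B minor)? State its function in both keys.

Chords diatonic to B minor: Bm, C♯dim, D, Em, F♯m, G, A.
Reading the progression, the first chord not in that set is C, so the modulation leaves B minor there.
The chord immediately before C is Em, which is diatonic to both keys: iv in B minor and vi in G major.

Em — iv in B minor, vi in G major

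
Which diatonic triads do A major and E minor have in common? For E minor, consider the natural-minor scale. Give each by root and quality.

Triads in A major: A (I), Bm (ii), C♯m (iii), D (IV), E (V), F♯m (vi), G♯dim (vii°).
Triads in E minor (natural minor): Em (i), F♯dim (ii°), G (III), Am (iv), Bm (v), C (VI), D (VII).
Shared triads with their functions: Bm (ii in A major, v in E minor); D (IV in A major, VII in E minor).

Bm, D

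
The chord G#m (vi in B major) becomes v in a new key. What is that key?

The numeral v denotes a minor triad on scale degree 5. With G# on degree 5, the tonic of the new key is C#.
Degree 5 carries a minor triad in natural-minor keys, so the destination is C# minor.
Check: the diatonic triads of C# minor (natural minor) are C#m (i), D#dim (ii°), E (III), F#m (iv), G#m (v), A (VI), B (VII) — G#m is indeed v.

C# minor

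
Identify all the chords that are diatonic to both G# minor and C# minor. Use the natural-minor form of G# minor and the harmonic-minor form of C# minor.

C#m

Triads in G# minor (natural minor): G#m (i), A#dim (ii°), B (III), C#m (iv), D#m (v), E (VI), F# (VII).
Triads in C# minor (harmonic minor): C#m (i), D#dim (ii°), Eaug (III+), F#m (iv), G# (V), A (VI), B#dim (vii°).
Shared triads with their functions: C#m (iv in G# minor, i in C# minor).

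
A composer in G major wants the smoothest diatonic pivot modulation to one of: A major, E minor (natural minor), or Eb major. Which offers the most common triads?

E minor

Triads of G major: G major (I), A minor (ii), B minor (iii), C major (IV), D major (V), E minor (vi), F# diminished (vii°).
A major shares 2: Bm, D.
E minor (natural minor) shares 7: G, Am, Bm, C, D, Em, F#dim.
Eb major shares 0: none.
The most common triads (7) are shared with E minor.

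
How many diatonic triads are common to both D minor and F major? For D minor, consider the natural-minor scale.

7

Diatonic triads of D minor (natural minor): Dm (i), Edim (ii°), F (III), Gm (iv), Am (v), Bb (VI), C (VII).
Diatonic triads of F major: F (I), Gm (ii), Am (iii), Bb (IV), C (V), Dm (vi), Edim (vii°).
Matching root and quality in both lists: Dm, Edim, F, Gm, Am, Bb, C.
That gives 7 common triads.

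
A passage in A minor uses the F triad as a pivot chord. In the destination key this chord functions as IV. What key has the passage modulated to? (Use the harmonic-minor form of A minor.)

C major

The numeral IV denotes a major triad on scale degree 4. With F on degree 4, the tonic of the new key is C.
Degree 4 carries a major triad in major keys, so the destination is C major.
Check: the diatonic triads of C major are C (I), Dm (ii), Em (iii), F (IV), G (V), Am (vi), Bdim (vii°) — F is indeed IV.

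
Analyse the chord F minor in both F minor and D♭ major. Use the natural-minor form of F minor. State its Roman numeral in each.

The scale of F minor (natural minor) is F G A♭ B♭ C D♭ E♭; F is degree 1, and the triad built there (F-A♭-C) is minor, so it is i.
The scale of D♭ major is D♭ E♭ F G♭ A♭ B♭ C; F is degree 3, and the triad built there (F-A♭-C) is minor, so it is iii.

i in F minor; iii in D♭ major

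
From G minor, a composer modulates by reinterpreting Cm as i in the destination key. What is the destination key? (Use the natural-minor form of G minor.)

The numeral i denotes a minor triad on scale degree 1. With C on degree 1, the tonic of the new key is C.
Degree 1 carries a minor triad in minor keys, so the destination is C minor.
Check: the diatonic triads of C minor (natural minor) are Cm (i), Ddim (ii°), E♭ (III), Fm (iv), Gm (v), A♭ (VI), B♭ (VII) — Cm is indeed i.

C minor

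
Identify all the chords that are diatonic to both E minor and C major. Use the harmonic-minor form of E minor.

Triads in E minor (harmonic minor): Em (i), F♯dim (ii°), Gaug (III+), Am (iv), B (V), C (VI), D♯dim (vii°).
Triads in C major: C (I), Dm (ii), Em (iii), F (IV), G (V), Am (vi), Bdim (vii°).
Shared triads with their functions: Em (i in E minor, iii in C major); Am (iv in E minor, vi in C major); C (VI in E minor, I in C major).

Em, Am, C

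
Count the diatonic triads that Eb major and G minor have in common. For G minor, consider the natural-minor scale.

4

Diatonic triads of Eb major: Eb (I), Fm (ii), Gm (iii), Ab (IV), Bb (V), Cm (vi), Ddim (vii°).
Diatonic triads of G minor (natural minor): Gm (i), Adim (ii°), Bb (III), Cm (iv), Dm (v), Eb (VI), F (VII).
Matching root and quality in both lists: Eb, Gm, Bb, Cm.
That gives 4 common triads.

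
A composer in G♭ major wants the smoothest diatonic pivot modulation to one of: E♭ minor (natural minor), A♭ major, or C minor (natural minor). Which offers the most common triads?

Triads of G♭ major: G♭ major (I), A♭ minor (ii), B♭ minor (iii), C♭ major (IV), D♭ major (V), E♭ minor (vi), F diminished (vii°).
E♭ minor (natural minor) shares 7: G♭, A♭m, B♭m, C♭, D♭, E♭m, Fdim.
A♭ major shares 2: B♭m, D♭.
C minor (natural minor) shares 0: none.
The most common triads (7) are shared with E♭ minor.

E♭ minor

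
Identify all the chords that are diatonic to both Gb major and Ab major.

Triads in Gb major: Gb major (I), Ab minor (ii), Bb minor (iii), Cb major (IV), Db major (V), Eb minor (vi), F diminished (vii°).
Triads in Ab major: Ab major (I), Bb minor (ii), C minor (iii), Db major (IV), Eb major (V), F minor (vi), G diminished (vii°).
Shared triads with their functions: Bb minor (iii in Gb major, ii in Ab major); Db major (V in Gb major, IV in Ab major).

Bbm, Db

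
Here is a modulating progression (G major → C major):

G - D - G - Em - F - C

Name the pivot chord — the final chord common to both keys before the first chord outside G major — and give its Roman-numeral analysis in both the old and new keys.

Em — vi in G major, iii in C major

Chords diatonic to G major: G, Am, Bm, C, D, Em, F#dim.
Reading the progression, the first chord not in that set is F, so the modulation leaves G major there.
The chord immediately before F is Em, which is diatonic to both keys: vi in G major and iii in C major.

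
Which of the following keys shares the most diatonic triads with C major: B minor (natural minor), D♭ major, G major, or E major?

Triads of C major: C (I), Dm (ii), Em (iii), F (IV), G (V), Am (vi), Bdim (vii°).
B minor (natural minor) shares 2: Em, G.
D♭ major shares 0: none.
G major shares 4: C, Em, G, Am.
E major shares 0: none.
The most common triads (4) are shared with G major.

G major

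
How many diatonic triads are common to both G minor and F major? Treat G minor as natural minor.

Diatonic triads of G minor (natural minor): Gm (i), Adim (ii°), B♭ (III), Cm (iv), Dm (v), E♭ (VI), F (VII).
Diatonic triads of F major: F (I), Gm (ii), Am (iii), B♭ (IV), C (V), Dm (vi), Edim (vii°).
Matching root and quality in both lists: Gm, B♭, Dm, F.
That gives 4 common triads.

4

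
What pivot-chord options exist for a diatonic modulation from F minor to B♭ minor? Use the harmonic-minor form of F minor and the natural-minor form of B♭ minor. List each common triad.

Fm, B♭m, D♭

Triads in F minor (harmonic minor): Fm (i), Gdim (ii°), A♭aug (III+), B♭m (iv), C (V), D♭ (VI), Edim (vii°).
Triads in B♭ minor (natural minor): B♭m (i), Cdim (ii°), D♭ (III), E♭m (iv), Fm (v), G♭ (VI), A♭ (VII).
Shared triads with their functions: Fm (i in F minor, v in B♭ minor); B♭m (iv in F minor, i in B♭ minor); D♭ (VI in F minor, III in B♭ minor).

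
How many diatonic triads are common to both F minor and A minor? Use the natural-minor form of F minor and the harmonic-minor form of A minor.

Diatonic triads of F minor (natural minor): Fm (i), Gdim (ii°), A♭ (III), B♭m (iv), Cm (v), D♭ (VI), E♭ (VII).
Diatonic triads of A minor (harmonic minor): Am (i), Bdim (ii°), Caug (III+), Dm (iv), E (V), F (VI), G♯dim (vii°).
No triad has the same root and quality in both keys.

0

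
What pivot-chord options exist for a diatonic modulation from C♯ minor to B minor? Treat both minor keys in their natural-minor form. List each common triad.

Triads in C♯ minor (natural minor): C♯ minor (i), D♯ diminished (ii°), E major (III), F♯ minor (iv), G♯ minor (v), A major (VI), B major (VII).
Triads in B minor (natural minor): B minor (i), C♯ diminished (ii°), D major (III), E minor (iv), F♯ minor (v), G major (VI), A major (VII).
Shared triads with their functions: F♯ minor (iv in C♯ minor, v in B minor); A major (VI in C♯ minor, VII in B minor).

F♯m, A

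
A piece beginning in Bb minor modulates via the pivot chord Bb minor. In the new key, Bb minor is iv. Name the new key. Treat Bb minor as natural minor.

The numeral iv denotes a minor triad on scale degree 4. With Bb on degree 4, the tonic of the new key is F.
Degree 4 carries a minor triad in minor keys, so the destination is F minor.
Check: the diatonic triads of F minor (natural minor) are Fm (i), Gdim (ii°), Ab (III), Bbm (iv), Cm (v), Db (VI), Eb (VII) — Bb minor is indeed iv.

F minor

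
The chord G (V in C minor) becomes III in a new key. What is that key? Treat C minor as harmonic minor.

The numeral III denotes a major triad on scale degree 3. With G on degree 3, the tonic of the new key is E.
Degree 3 carries a major triad in natural-minor keys, so the destination is E minor.
Check: the diatonic triads of E minor (natural minor) are Em (i), F#dim (ii°), G (III), Am (iv), Bm (v), C (VI), D (VII) — G is indeed III.

E minor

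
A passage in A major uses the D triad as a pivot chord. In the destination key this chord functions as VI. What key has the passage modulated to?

The numeral VI denotes a major triad on scale degree 6. With D on degree 6, the tonic of the new key is F♯.
Degree 6 carries a major triad in minor keys, so the destination is F♯ minor.
Check: the diatonic triads of F♯ minor (natural minor) are F♯m (i), G♯dim (ii°), A (III), Bm (iv), C♯m (v), D (VI), E (VII) — D is indeed VI.

F♯ minor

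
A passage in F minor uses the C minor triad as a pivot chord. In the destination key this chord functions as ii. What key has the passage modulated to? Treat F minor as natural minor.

The numeral ii denotes a minor triad on scale degree 2. With C on degree 2, the tonic of the new key is Bb.
Degree 2 carries a minor triad in major keys, so the destination is Bb major.
Check: the diatonic triads of Bb major are Bb (I), Cm (ii), Dm (iii), Eb (IV), F (V), Gm (vi), Adim (vii°) — C minor is indeed ii.

Bb major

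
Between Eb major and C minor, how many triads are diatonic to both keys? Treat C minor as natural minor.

7

Diatonic triads of Eb major: Eb major (I), F minor (ii), G minor (iii), Ab major (IV), Bb major (V), C minor (vi), D diminished (vii°).
Diatonic triads of C minor (natural minor): C minor (i), D diminished (ii°), Eb major (III), F minor (iv), G minor (v), Ab major (VI), Bb major (VII).
Matching root and quality in both lists: Eb major, F minor, G minor, Ab major, Bb major, C minor, D diminished.
That gives 7 common triads.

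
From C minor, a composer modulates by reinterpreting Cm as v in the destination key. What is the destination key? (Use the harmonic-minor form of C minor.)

F minor

The numeral v denotes a minor triad on scale degree 5. With C on degree 5, the tonic of the new key is F.
Degree 5 carries a minor triad in natural-minor keys, so the destination is F minor.
Check: the diatonic triads of F minor (natural minor) are Fm (i), Gdim (ii°), Ab (III), Bbm (iv), Cm (v), Db (VI), Eb (VII) — Cm is indeed v.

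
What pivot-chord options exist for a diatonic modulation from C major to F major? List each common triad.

C, Dm, F, Am

Triads in C major: C (I), Dm (ii), Em (iii), F (IV), G (V), Am (vi), Bdim (vii°).
Triads in F major: F (I), Gm (ii), Am (iii), Bb (IV), C (V), Dm (vi), Edim (vii°).
Shared triads with their functions: C (I in C major, V in F major); Dm (ii in C major, vi in F major); F (IV in C major, I in F major); Am (vi in C major, iii in F major).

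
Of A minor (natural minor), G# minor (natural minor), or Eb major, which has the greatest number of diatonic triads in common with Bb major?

Eb major

Triads of Bb major: Bb major (I), C minor (ii), D minor (iii), Eb major (IV), F major (V), G minor (vi), A diminished (vii°).
A minor (natural minor) shares 2: Dm, F.
G# minor (natural minor) shares 0: none.
Eb major shares 4: Bb, Cm, Eb, Gm.
The most common triads (4) are shared with Eb major.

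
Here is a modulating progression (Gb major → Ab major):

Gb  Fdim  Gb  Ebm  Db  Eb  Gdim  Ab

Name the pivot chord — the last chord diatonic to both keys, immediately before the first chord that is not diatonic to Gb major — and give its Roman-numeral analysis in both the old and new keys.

Chords diatonic to Gb major: Gb, Abm, Bbm, Cb, Db, Ebm, Fdim.
Reading the progression, the first chord not in that set is Eb, so the modulation leaves Gb major there.
The chord immediately before Eb is Db, which is diatonic to both keys: V in Gb major and IV in Ab major.

Db — V in Gb major, IV in Ab major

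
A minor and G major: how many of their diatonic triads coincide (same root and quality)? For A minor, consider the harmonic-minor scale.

Diatonic triads of A minor (harmonic minor): Am (i), Bdim (ii°), Caug (III+), Dm (iv), E (V), F (VI), G#dim (vii°).
Diatonic triads of G major: G (I), Am (ii), Bm (iii), C (IV), D (V), Em (vi), F#dim (vii°).
Matching root and quality in both lists: Am.
That gives 1 common triad.

1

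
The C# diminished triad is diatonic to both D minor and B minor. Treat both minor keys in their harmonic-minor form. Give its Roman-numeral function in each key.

The scale of D minor (harmonic minor) is D E F G A Bb C#; C# is degree 7, and the triad built there (C#-E-G) is diminished, so it is vii°.
The scale of B minor (harmonic minor) is B C# D E F# G A#; C# is degree 2, and the triad built there (C#-E-G) is diminished, so it is ii°.

vii° in D minor; ii° in B minor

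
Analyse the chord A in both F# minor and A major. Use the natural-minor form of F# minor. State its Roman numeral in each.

III in F# minor; I in A major

The scale of F# minor (natural minor) is F# G# A B C# D E; A is degree 3, and the triad built there (A-C#-E) is major, so it is III.
The scale of A major is A B C# D E F# G#; A is degree 1, and the triad built there (A-C#-E) is major, so it is I.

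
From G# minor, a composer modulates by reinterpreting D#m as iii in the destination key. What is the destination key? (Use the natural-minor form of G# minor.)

B major

The numeral iii denotes a minor triad on scale degree 3. With D# on degree 3, the tonic of the new key is B.
Degree 3 carries a minor triad in major keys, so the destination is B major.
Check: the diatonic triads of B major are B (I), C#m (ii), D#m (iii), E (IV), F# (V), G#m (vi), A#dim (vii°) — D#m is indeed iii.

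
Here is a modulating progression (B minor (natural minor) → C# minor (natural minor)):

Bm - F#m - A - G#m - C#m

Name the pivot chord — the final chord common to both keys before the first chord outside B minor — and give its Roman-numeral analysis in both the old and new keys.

A — VII in B minor, VI in C# minor

Chords diatonic to B minor: Bm, C#dim, D, Em, F#m, G, A.
Reading the progression, the first chord not in that set is G#m, so the modulation leaves B minor there.
The chord immediately before G#m is A, which is diatonic to both keys: VII in B minor and VI in C# minor.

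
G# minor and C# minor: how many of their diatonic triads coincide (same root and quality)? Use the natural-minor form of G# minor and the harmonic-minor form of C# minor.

Diatonic triads of G# minor (natural minor): G#m (i), A#dim (ii°), B (III), C#m (iv), D#m (v), E (VI), F# (VII).
Diatonic triads of C# minor (harmonic minor): C#m (i), D#dim (ii°), Eaug (III+), F#m (iv), G# (V), A (VI), B#dim (vii°).
Matching root and quality in both lists: C#m.
That gives 1 common triad.

1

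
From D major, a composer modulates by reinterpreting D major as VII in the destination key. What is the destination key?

The numeral VII denotes a major triad on scale degree 7. With D on degree 7, the tonic of the new key is E.
Degree 7 carries a major triad in natural-minor keys, so the destination is E minor.
Check: the diatonic triads of E minor (natural minor) are Em (i), F#dim (ii°), G (III), Am (iv), Bm (v), C (VI), D (VII) — D major is indeed VII.

E minor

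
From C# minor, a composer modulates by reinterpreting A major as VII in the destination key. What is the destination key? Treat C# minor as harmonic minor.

B minor

The numeral VII denotes a major triad on scale degree 7. With A on degree 7, the tonic of the new key is B.
Degree 7 carries a major triad in natural-minor keys, so the destination is B minor.
Check: the diatonic triads of B minor (natural minor) are Bm (i), C#dim (ii°), D (III), Em (iv), F#m (v), G (VI), A (VII) — A major is indeed VII.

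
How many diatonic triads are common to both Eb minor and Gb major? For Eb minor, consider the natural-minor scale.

7

Diatonic triads of Eb minor (natural minor): Ebm (i), Fdim (ii°), Gb (III), Abm (iv), Bbm (v), Cb (VI), Db (VII).
Diatonic triads of Gb major: Gb (I), Abm (ii), Bbm (iii), Cb (IV), Db (V), Ebm (vi), Fdim (vii°).
Matching root and quality in both lists: Ebm, Fdim, Gb, Abm, Bbm, Cb, Db.
That gives 7 common triads.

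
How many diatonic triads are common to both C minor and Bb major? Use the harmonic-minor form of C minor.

1

Diatonic triads of C minor (harmonic minor): C minor (i), D diminished (ii°), Eb augmented (III+), F minor (iv), G major (V), Ab major (VI), B diminished (vii°).
Diatonic triads of Bb major: Bb major (I), C minor (ii), D minor (iii), Eb major (IV), F major (V), G minor (vi), A diminished (vii°).
Matching root and quality in both lists: C minor.
That gives 1 common triad.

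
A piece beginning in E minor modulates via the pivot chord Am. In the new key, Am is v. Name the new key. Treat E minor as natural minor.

The numeral v denotes a minor triad on scale degree 5. With A on degree 5, the tonic of the new key is D.
Degree 5 carries a minor triad in natural-minor keys, so the destination is D minor.
Check: the diatonic triads of D minor (natural minor) are Dm (i), Edim (ii°), F (III), Gm (iv), Am (v), Bb (VI), C (VII) — Am is indeed v.

D minor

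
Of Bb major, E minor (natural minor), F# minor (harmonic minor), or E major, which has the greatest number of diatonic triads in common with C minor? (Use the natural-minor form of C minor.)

Triads of C minor (natural minor): Cm (i), Ddim (ii°), Eb (III), Fm (iv), Gm (v), Ab (VI), Bb (VII).
Bb major shares 4: Cm, Eb, Gm, Bb.
E minor (natural minor) shares 0: none.
F# minor (harmonic minor) shares 0: none.
E major shares 0: none.
The most common triads (4) are shared with Bb major.

Bb major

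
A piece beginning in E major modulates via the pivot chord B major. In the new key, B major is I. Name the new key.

B major

The numeral I denotes a major triad on scale degree 1. With B on degree 1, the tonic of the new key is B.
Degree 1 carries a major triad in major keys, so the destination is B major.
Check: the diatonic triads of B major are B (I), C♯m (ii), D♯m (iii), E (IV), F♯ (V), G♯m (vi), A♯dim (vii°) — B major is indeed I.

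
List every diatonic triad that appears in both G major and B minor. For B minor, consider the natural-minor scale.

Triads in G major: G major (I), A minor (ii), B minor (iii), C major (IV), D major (V), E minor (vi), F# diminished (vii°).
Triads in B minor (natural minor): B minor (i), C# diminished (ii°), D major (III), E minor (iv), F# minor (v), G major (VI), A major (VII).
Shared triads with their functions: G major (I in G major, VI in B minor); B minor (iii in G major, i in B minor); D major (V in G major, III in B minor); E minor (vi in G major, iv in B minor).

G, Bm, D, Em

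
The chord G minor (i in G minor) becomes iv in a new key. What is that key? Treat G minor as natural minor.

The numeral iv denotes a minor triad on scale degree 4. With G on degree 4, the tonic of the new key is D.
Degree 4 carries a minor triad in minor keys, so the destination is D minor.
Check: the diatonic triads of D minor (natural minor) are Dm (i), Edim (ii°), F (III), Gm (iv), Am (v), Bb (VI), C (VII) — G minor is indeed iv.

D minor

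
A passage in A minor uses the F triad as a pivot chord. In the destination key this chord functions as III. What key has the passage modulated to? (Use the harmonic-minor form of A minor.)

The numeral III denotes a major triad on scale degree 3. With F on degree 3, the tonic of the new key is D.
Degree 3 carries a major triad in natural-minor keys, so the destination is D minor.
Check: the diatonic triads of D minor (natural minor) are Dm (i), Edim (ii°), F (III), Gm (iv), Am (v), Bb (VI), C (VII) — F is indeed III.

D minor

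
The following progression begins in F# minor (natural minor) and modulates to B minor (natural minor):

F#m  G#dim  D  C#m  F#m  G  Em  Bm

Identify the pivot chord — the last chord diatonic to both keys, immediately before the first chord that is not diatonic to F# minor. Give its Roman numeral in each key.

Chords diatonic to F# minor: F#m, G#dim, A, Bm, C#m, D, E.
Reading the progression, the first chord not in that set is G, so the modulation leaves F# minor there.
The chord immediately before G is F#m, which is diatonic to both keys: i in F# minor and v in B minor.

F#m — i in F# minor, v in B minor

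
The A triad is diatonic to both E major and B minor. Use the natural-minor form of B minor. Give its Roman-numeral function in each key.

IV in E major; VII in B minor

The scale of E major is E F♯ G♯ A B C♯ D♯; A is degree 4, and the triad built there (A-C♯-E) is major, so it is IV.
The scale of B minor (natural minor) is B C♯ D E F♯ G A; A is degree 7, and the triad built there (A-C♯-E) is major, so it is VII.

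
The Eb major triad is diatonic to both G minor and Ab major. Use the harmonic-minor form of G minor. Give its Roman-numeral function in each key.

The scale of G minor (harmonic minor) is G A Bb C D Eb F#; Eb is degree 6, and the triad built there (Eb-G-Bb) is major, so it is VI.
The scale of Ab major is Ab Bb C Db Eb F G; Eb is degree 5, and the triad built there (Eb-G-Bb) is major, so it is V.

VI in G minor; V in Ab major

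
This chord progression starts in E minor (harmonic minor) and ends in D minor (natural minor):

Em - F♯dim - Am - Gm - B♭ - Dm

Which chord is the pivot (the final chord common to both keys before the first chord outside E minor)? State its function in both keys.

Am — iv in E minor, v in D minor

Chords diatonic to E minor: Em, F♯dim, Gaug, Am, B, C, D♯dim.
Reading the progression, the first chord not in that set is Gm, so the modulation leaves E minor there.
The chord immediately before Gm is Am, which is diatonic to both keys: iv in E minor and v in D minor.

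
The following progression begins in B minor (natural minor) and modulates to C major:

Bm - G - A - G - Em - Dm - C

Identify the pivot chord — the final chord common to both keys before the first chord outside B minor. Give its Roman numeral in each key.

Em — iv in B minor, iii in C major

Chords diatonic to B minor: Bm, C♯dim, D, Em, F♯m, G, A.
Reading the progression, the first chord not in that set is Dm, so the modulation leaves B minor there.
The chord immediately before Dm is Em, which is diatonic to both keys: iv in B minor and iii in C major.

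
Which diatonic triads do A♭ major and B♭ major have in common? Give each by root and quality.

Triads in A♭ major: A♭ (I), B♭m (ii), Cm (iii), D♭ (IV), E♭ (V), Fm (vi), Gdim (vii°).
Triads in B♭ major: B♭ (I), Cm (ii), Dm (iii), E♭ (IV), F (V), Gm (vi), Adim (vii°).
Shared triads with their functions: Cm (iii in A♭ major, ii in B♭ major); E♭ (V in A♭ major, IV in B♭ major).

Cm, E♭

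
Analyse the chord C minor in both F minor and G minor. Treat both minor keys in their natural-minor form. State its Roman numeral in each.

v in F minor; iv in G minor

The scale of F minor (natural minor) is F G Ab Bb C Db Eb; C is degree 5, and the triad built there (C-Eb-G) is minor, so it is v.
The scale of G minor (natural minor) is G A Bb C D Eb F; C is degree 4, and the triad built there (C-Eb-G) is minor, so it is iv.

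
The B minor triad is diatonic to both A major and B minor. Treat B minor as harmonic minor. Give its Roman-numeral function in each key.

The scale of A major is A B C# D E F# G#; B is degree 2, and the triad built there (B-D-F#) is minor, so it is ii.
The scale of B minor (harmonic minor) is B C# D E F# G A#; B is degree 1, and the triad built there (B-D-F#) is minor, so it is i.

ii in A major; i in B minor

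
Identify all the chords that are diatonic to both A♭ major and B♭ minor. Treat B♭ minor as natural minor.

Triads in A♭ major: A♭ (I), B♭m (ii), Cm (iii), D♭ (IV), E♭ (V), Fm (vi), Gdim (vii°).
Triads in B♭ minor (natural minor): B♭m (i), Cdim (ii°), D♭ (III), E♭m (iv), Fm (v), G♭ (VI), A♭ (VII).
Shared triads with their functions: A♭ (I in A♭ major, VII in B♭ minor); B♭m (ii in A♭ major, i in B♭ minor); D♭ (IV in A♭ major, III in B♭ minor); Fm (vi in A♭ major, v in B♭ minor).

A♭, B♭m, D♭, Fm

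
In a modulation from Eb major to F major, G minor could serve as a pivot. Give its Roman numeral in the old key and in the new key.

The scale of Eb major is Eb F G Ab Bb C D; G is degree 3, and the triad built there (G-Bb-D) is minor, so it is iii.
The scale of F major is F G A Bb C D E; G is degree 2, and the triad built there (G-Bb-D) is minor, so it is ii.

iii in Eb major; ii in F major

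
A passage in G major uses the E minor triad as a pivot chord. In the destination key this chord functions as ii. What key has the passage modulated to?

The numeral ii denotes a minor triad on scale degree 2. With E on degree 2, the tonic of the new key is D.
Degree 2 carries a minor triad in major keys, so the destination is D major.
Check: the diatonic triads of D major are D (I), Em (ii), F♯m (iii), G (IV), A (V), Bm (vi), C♯dim (vii°) — E minor is indeed ii.

D major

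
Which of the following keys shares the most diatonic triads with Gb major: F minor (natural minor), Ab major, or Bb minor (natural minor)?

Triads of Gb major: Gb (I), Abm (ii), Bbm (iii), Cb (IV), Db (V), Ebm (vi), Fdim (vii°).
F minor (natural minor) shares 2: Bbm, Db.
Ab major shares 2: Bbm, Db.
Bb minor (natural minor) shares 4: Gb, Bbm, Db, Ebm.
The most common triads (4) are shared with Bb minor.

Bb minor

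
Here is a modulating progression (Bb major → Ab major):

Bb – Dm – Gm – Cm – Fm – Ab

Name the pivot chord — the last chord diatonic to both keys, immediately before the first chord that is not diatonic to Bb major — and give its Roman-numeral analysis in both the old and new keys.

Cm — ii in Bb major, iii in Ab major

Chords diatonic to Bb major: Bb, Cm, Dm, Eb, F, Gm, Adim.
Reading the progression, the first chord not in that set is Fm, so the modulation leaves Bb major there.
The chord immediately before Fm is Cm, which is diatonic to both keys: ii in Bb major and iii in Ab major.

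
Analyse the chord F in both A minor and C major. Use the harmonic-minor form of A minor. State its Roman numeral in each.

The scale of A minor (harmonic minor) is A B C D E F G#; F is degree 6, and the triad built there (F-A-C) is major, so it is VI.
The scale of C major is C D E F G A B; F is degree 4, and the triad built there (F-A-C) is major, so it is IV.

VI in A minor; IV in C major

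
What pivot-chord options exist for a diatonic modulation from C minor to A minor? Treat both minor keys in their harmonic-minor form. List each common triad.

Triads in C minor (harmonic minor): Cm (i), Ddim (ii°), Ebaug (III+), Fm (iv), G (V), Ab (VI), Bdim (vii°).
Triads in A minor (harmonic minor): Am (i), Bdim (ii°), Caug (III+), Dm (iv), E (V), F (VI), G#dim (vii°).
Shared triads with their functions: Bdim (vii° in C minor, ii° in A minor).

Bdim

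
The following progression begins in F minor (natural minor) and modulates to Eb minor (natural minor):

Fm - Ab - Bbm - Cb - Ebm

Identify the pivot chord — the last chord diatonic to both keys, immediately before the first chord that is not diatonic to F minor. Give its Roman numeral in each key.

Bbm — iv in F minor, v in Eb minor

Chords diatonic to F minor: Fm, Gdim, Ab, Bbm, Cm, Db, Eb.
Reading the progression, the first chord not in that set is Cb, so the modulation leaves F minor there.
The chord immediately before Cb is Bbm, which is diatonic to both keys: iv in F minor and v in Eb minor.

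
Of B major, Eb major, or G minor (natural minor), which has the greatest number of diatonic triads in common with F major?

Triads of F major: F major (I), G minor (ii), A minor (iii), Bb major (IV), C major (V), D minor (vi), E diminished (vii°).
B major shares 0: none.
Eb major shares 2: Gm, Bb.
G minor (natural minor) shares 4: F, Gm, Bb, Dm.
The most common triads (4) are shared with G minor.

G minor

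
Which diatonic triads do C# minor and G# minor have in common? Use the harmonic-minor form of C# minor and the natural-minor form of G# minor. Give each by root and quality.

C#m

Triads in C# minor (harmonic minor): C# minor (i), D# diminished (ii°), E augmented (III+), F# minor (iv), G# major (V), A major (VI), B# diminished (vii°).
Triads in G# minor (natural minor): G# minor (i), A# diminished (ii°), B major (III), C# minor (iv), D# minor (v), E major (VI), F# major (VII).
Shared triads with their functions: C# minor (i in C# minor, iv in G# minor).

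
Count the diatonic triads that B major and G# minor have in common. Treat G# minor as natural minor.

Diatonic triads of B major: B (I), C#m (ii), D#m (iii), E (IV), F# (V), G#m (vi), A#dim (vii°).
Diatonic triads of G# minor (natural minor): G#m (i), A#dim (ii°), B (III), C#m (iv), D#m (v), E (VI), F# (VII).
Matching root and quality in both lists: B, C#m, D#m, E, F#, G#m, A#dim.
That gives 7 common triads.

7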